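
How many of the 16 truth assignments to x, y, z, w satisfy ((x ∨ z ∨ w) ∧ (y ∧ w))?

  x   |   y   |   z   |   w   || (x ∨ z ∨ w) | (y ∧ w) | ((x ∨ z ∨ w) ∧ (y ∧ w))
 True |  True |  True |  True ||     True    |   True  |           True         
 True |  True |  True | False ||     True    |  False  |          False         
 True |  True | False |  True ||     True    |   True  |           True         
 True |  True | False | False ||     True    |  False  |          False         
 True | False |  True |  True ||     True    |  False  |          False         
 True | False |  True | False ||     True    |  False  |          False         
 True | False | False |  True ||     True    |  False  |          False         
 True | False | False | False ||     True    |  False  |          False         
False |  True |  True |  True ||     True    |   True  |           True         
False |  True |  True | False ||     True    |  False  |          False         
False |  True | False |  True ||     True    |   True  |           True         
False |  True | False | False ||    False    |  False  |          False         
False | False |  True |  True ||     True    |  False  |          False         
False | False |  True | False ||     True    |  False  |          False         
False | False | False |  True ||     True    |  False  |          False         
False | False | False | False ||    False    |  False  |          False         
The formula is true on 4 of the 16 rows.

4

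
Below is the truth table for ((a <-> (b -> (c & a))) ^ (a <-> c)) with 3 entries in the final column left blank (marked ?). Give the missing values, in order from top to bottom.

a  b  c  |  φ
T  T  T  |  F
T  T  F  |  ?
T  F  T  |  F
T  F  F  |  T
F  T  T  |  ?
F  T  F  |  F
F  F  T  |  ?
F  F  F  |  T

F, T, F

Row a=T, b=T, c=F: (a <-> (b -> (c & a))) = F, (a <-> c) = F, so the formula = F.
Row a=F, b=T, c=T: (a <-> (b -> (c & a))) = T, (a <-> c) = F, so the formula = T.
Row a=F, b=F, c=T: (a <-> (b -> (c & a))) = F, (a <-> c) = F, so the formula = F.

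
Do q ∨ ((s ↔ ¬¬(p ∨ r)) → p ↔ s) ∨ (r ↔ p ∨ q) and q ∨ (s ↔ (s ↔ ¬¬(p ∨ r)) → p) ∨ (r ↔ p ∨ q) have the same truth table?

p | q | r | s || φ | ψ
F | F | F | F || T | T
F | F | F | T || T | T
F | F | T | F || F | F
F | F | T | T || F | F
F | T | F | F || T | T
F | T | F | T || T | T
F | T | T | F || T | T
F | T | T | T || T | T
T | F | F | F || F | F
T | F | F | T || T | T
T | F | T | F || T | T
T | F | T | T || T | T
T | T | F | F || T | T
T | T | F | T || T | T
T | T | T | F || T | T
T | T | T | T || T | T
The columns for φ and ψ agree on every row, so they are logically equivalent.

equivalent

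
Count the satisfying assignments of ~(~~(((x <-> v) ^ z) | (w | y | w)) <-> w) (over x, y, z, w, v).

12

x | y | z | w | v || φ
T | T | T | T | T || F
T | T | T | T | F || F
T | T | T | F | T || T
T | T | T | F | F || T
T | T | F | T | T || F
T | T | F | T | F || F
T | T | F | F | T || T
T | T | F | F | F || T
T | F | T | T | T || F
T | F | T | T | F || F
T | F | T | F | T || F
T | F | T | F | F || T
T | F | F | T | T || F
T | F | F | T | F || F
T | F | F | F | T || T
T | F | F | F | F || F
F | T | T | T | T || F
F | T | T | T | F || F
F | T | T | F | T || T
F | T | T | F | F || T
F | T | F | T | T || F
F | T | F | T | F || F
F | T | F | F | T || T
F | T | F | F | F || T
F | F | T | T | T || F
F | F | T | T | F || F
F | F | T | F | T || T
F | F | T | F | F || F
F | F | F | T | T || F
F | F | F | T | F || F
F | F | F | F | T || F
F | F | F | F | F || T
The formula is true on 12 of the 32 rows.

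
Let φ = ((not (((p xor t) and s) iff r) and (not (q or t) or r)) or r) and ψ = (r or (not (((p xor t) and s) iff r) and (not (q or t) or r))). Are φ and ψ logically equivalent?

p | q | r | s | t | φ | ψ
- | - | - | - | - | - | -
F | F | F | F | F | F | F
F | F | F | F | T | F | F
F | F | F | T | F | F | F
F | F | F | T | T | F | F
F | F | T | F | F | T | T
F | F | T | F | T | T | T
F | F | T | T | F | T | T
F | F | T | T | T | T | T
F | T | F | F | F | F | F
F | T | F | F | T | F | F
F | T | F | T | F | F | F
F | T | F | T | T | F | F
F | T | T | F | F | T | T
F | T | T | F | T | T | T
F | T | T | T | F | T | T
F | T | T | T | T | T | T
T | F | F | F | F | F | F
T | F | F | F | T | F | F
T | F | F | T | F | T | T
T | F | F | T | T | F | F
T | F | T | F | F | T | T
T | F | T | F | T | T | T
T | F | T | T | F | T | T
T | F | T | T | T | T | T
T | T | F | F | F | F | F
T | T | F | F | T | F | F
T | T | F | T | F | F | F
T | T | F | T | T | F | F
T | T | T | F | F | T | T
T | T | T | F | T | T | T
T | T | T | T | F | T | T
T | T | T | T | T | T | T
The columns for φ and ψ agree on every row, so they are logically equivalent.

equivalent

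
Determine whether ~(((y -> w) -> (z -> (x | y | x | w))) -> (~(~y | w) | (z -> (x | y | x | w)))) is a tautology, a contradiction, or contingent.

  x   |   y   |   z   |   w   |   φ  
----- | ----- | ----- | ----- | -----
 True |  True |  True |  True | False
 True |  True |  True | False | False
 True |  True | False |  True | False
 True |  True | False | False | False
 True | False |  True |  True | False
 True | False |  True | False | False
 True | False | False |  True | False
 True | False | False | False | False
False |  True |  True |  True | False
False |  True |  True | False | False
False |  True | False |  True | False
False |  True | False | False | False
False | False |  True |  True | False
False | False |  True | False | False
False | False | False |  True | False
False | False | False | False | False
Every row is False, so the formula is a contradiction.

contradiction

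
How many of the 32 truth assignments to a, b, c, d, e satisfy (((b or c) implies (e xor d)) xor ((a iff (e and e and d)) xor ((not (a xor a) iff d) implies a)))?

10

  a   |   b   |   c   |   d   |   e   |   φ  
----- | ----- | ----- | ----- | ----- | -----
 True |  True |  True |  True |  True | False
 True |  True |  True |  True | False | False
 True |  True |  True | False |  True | False
 True |  True |  True | False | False |  True
 True |  True | False |  True |  True | False
 True |  True | False |  True | False | False
 True |  True | False | False |  True | False
 True |  True | False | False | False |  True
 True | False |  True |  True |  True | False
 True | False |  True |  True | False | False
 True | False |  True | False |  True | False
 True | False |  True | False | False |  True
 True | False | False |  True |  True |  True
 True | False | False |  True | False | False
 True | False | False | False |  True | False
 True | False | False | False | False | False
False |  True |  True |  True |  True | False
False |  True |  True |  True | False | False
False |  True |  True | False |  True |  True
False |  True |  True | False | False | False
False |  True | False |  True |  True | False
False |  True | False |  True | False | False
False |  True | False | False |  True |  True
False |  True | False | False | False | False
False | False |  True |  True |  True | False
False | False |  True |  True | False | False
False | False |  True | False |  True |  True
False | False |  True | False | False | False
False | False | False |  True |  True |  True
False | False | False |  True | False | False
False | False | False | False |  True |  True
False | False | False | False | False |  True
The formula is true on 10 of the 32 rows.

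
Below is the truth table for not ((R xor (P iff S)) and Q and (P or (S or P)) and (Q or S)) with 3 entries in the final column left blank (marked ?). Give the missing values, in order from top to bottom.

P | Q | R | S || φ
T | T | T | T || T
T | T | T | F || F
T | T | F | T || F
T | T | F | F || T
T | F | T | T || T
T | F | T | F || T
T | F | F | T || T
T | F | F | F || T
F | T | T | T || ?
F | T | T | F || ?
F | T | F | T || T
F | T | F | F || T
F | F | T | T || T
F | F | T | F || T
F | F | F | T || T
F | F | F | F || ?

Row P=F, Q=T, R=T, S=T: (R xor (P iff S)) = T, (P or (S or P)) = T, (Q or S) = T, ((R xor (P iff S)) and Q and (P or (S or P)) and (Q or S)) = T, so the formula = F.
Row P=F, Q=T, R=T, S=F: (R xor (P iff S)) = F, (P or (S or P)) = F, (Q or S) = T, ((R xor (P iff S)) and Q and (P or (S or P)) and (Q or S)) = F, so the formula = T.
Row P=F, Q=F, R=F, S=F: (R xor (P iff S)) = T, (P or (S or P)) = F, (Q or S) = F, ((R xor (P iff S)) and Q and (P or (S or P)) and (Q or S)) = F, so the formula = T.

F, T, T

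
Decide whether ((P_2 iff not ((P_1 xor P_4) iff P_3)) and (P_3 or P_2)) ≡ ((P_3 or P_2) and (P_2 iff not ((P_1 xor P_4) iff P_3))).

equivalent

P_1  P_2  P_3  P_4  |  φ  ψ
 F    F    F    F   |  F  F
 F    F    F    T   |  F  F
 F    F    T    F   |  F  F
 F    F    T    T   |  T  T
 F    T    F    F   |  F  F
 F    T    F    T   |  T  T
 F    T    T    F   |  T  T
 F    T    T    T   |  F  F
 T    F    F    F   |  F  F
 T    F    F    T   |  F  F
 T    F    T    F   |  T  T
 T    F    T    T   |  F  F
 T    T    F    F   |  T  T
 T    T    F    T   |  F  F
 T    T    T    F   |  F  F
 T    T    T    T   |  T  T
The columns for φ and ψ agree on every row, so they are logically equivalent.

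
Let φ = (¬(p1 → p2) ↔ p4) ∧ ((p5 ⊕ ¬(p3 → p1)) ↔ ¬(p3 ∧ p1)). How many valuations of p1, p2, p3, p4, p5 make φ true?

8

p1 | p2 | p3 | p4 | p5 || φ
0  | 0  | 0  | 0  | 0  || 0
0  | 0  | 0  | 0  | 1  || 1
0  | 0  | 0  | 1  | 0  || 0
0  | 0  | 0  | 1  | 1  || 0
0  | 0  | 1  | 0  | 0  || 1
0  | 0  | 1  | 0  | 1  || 0
0  | 0  | 1  | 1  | 0  || 0
0  | 0  | 1  | 1  | 1  || 0
0  | 1  | 0  | 0  | 0  || 0
0  | 1  | 0  | 0  | 1  || 1
0  | 1  | 0  | 1  | 0  || 0
0  | 1  | 0  | 1  | 1  || 0
0  | 1  | 1  | 0  | 0  || 1
0  | 1  | 1  | 0  | 1  || 0
0  | 1  | 1  | 1  | 0  || 0
0  | 1  | 1  | 1  | 1  || 0
1  | 0  | 0  | 0  | 0  || 0
1  | 0  | 0  | 0  | 1  || 0
1  | 0  | 0  | 1  | 0  || 0
1  | 0  | 0  | 1  | 1  || 1
1  | 0  | 1  | 0  | 0  || 0
1  | 0  | 1  | 0  | 1  || 0
1  | 0  | 1  | 1  | 0  || 1
1  | 0  | 1  | 1  | 1  || 0
1  | 1  | 0  | 0  | 0  || 0
1  | 1  | 0  | 0  | 1  || 1
1  | 1  | 0  | 1  | 0  || 0
1  | 1  | 0  | 1  | 1  || 0
1  | 1  | 1  | 0  | 0  || 1
1  | 1  | 1  | 0  | 1  || 0
1  | 1  | 1  | 1  | 0  || 0
1  | 1  | 1  | 1  | 1  || 0
The formula is true on 8 of the 32 rows.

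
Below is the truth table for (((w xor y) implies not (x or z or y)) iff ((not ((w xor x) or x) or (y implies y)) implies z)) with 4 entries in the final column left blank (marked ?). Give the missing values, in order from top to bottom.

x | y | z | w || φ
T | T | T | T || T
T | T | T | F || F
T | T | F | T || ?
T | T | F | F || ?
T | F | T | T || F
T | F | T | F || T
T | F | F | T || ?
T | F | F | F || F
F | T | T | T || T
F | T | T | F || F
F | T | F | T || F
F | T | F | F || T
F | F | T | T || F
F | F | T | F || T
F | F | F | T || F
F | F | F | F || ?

Row x=T, y=T, z=F, w=T: ((w xor y) implies not (x or z or y)) = T, ((not ((w xor x) or x) or (y implies y)) implies z) = F, so the formula = F.
Row x=T, y=T, z=F, w=F: ((w xor y) implies not (x or z or y)) = F, ((not ((w xor x) or x) or (y implies y)) implies z) = F, so the formula = T.
Row x=T, y=F, z=F, w=T: ((w xor y) implies not (x or z or y)) = F, ((not ((w xor x) or x) or (y implies y)) implies z) = F, so the formula = T.
Row x=F, y=F, z=F, w=F: ((w xor y) implies not (x or z or y)) = T, ((not ((w xor x) or x) or (y implies y)) implies z) = F, so the formula = F.

F, T, T, F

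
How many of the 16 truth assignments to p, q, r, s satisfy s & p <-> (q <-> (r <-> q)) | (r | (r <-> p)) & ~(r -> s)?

p  q  r  s     (s & p)  (r <-> q)  (q <-> (r <-> q))  (r <-> p)  (r | (r <-> p))  (r -> s)  ~(r -> s)  φ
F  F  F  F        F         T              F              T             T            T          F      T
F  F  F  T        F         T              F              T             T            T          F      T
F  F  T  F        F         F              T              F             T            F          T      F
F  F  T  T        F         F              T              F             T            T          F      F
F  T  F  F        F         F              F              T             T            T          F      T
F  T  F  T        F         F              F              T             T            T          F      T
F  T  T  F        F         T              T              F             T            F          T      F
F  T  T  T        F         T              T              F             T            T          F      F
T  F  F  F        F         T              F              F             F            T          F      T
T  F  F  T        T         T              F              F             F            T          F      F
T  F  T  F        F         F              T              T             T            F          T      F
T  F  T  T        T         F              T              T             T            T          F      T
T  T  F  F        F         F              F              F             F            T          F      T
T  T  F  T        T         F              F              F             F            T          F      F
T  T  T  F        F         T              T              T             T            F          T      F
T  T  T  T        T         T              T              T             T            T          F      T
The formula is true on 8 of the 16 rows.

8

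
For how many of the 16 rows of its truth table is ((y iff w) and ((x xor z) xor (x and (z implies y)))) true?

3

x  y  z  w  |  φ
1  1  1  1  |  1
1  1  1  0  |  0
1  1  0  1  |  0
1  1  0  0  |  0
1  0  1  1  |  0
1  0  1  0  |  0
1  0  0  1  |  0
1  0  0  0  |  0
0  1  1  1  |  1
0  1  1  0  |  0
0  1  0  1  |  0
0  1  0  0  |  0
0  0  1  1  |  0
0  0  1  0  |  1
0  0  0  1  |  0
0  0  0  0  |  0
The formula is true on 3 of the 16 rows.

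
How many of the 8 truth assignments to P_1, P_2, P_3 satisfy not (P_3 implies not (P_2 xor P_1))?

 P_1  |  P_2  |  P_3  || (P_2 xor P_1) | not (P_2 xor P_1) |   φ  
False | False | False ||     False     |        True       | False
False | False |  True ||     False     |        True       | False
False |  True | False ||      True     |       False       | False
False |  True |  True ||      True     |       False       |  True
 True | False | False ||      True     |       False       | False
 True | False |  True ||      True     |       False       |  True
 True |  True | False ||     False     |        True       | False
 True |  True |  True ||     False     |        True       | False
The formula is true on 2 of the 8 rows.

2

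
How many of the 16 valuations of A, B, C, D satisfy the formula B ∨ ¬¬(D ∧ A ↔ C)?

A | B | C | D | (B ∨ ¬¬((D ∧ A) ↔ C))
- | - | - | - | ---------------------
1 | 1 | 1 | 1 |           1          
1 | 1 | 1 | 0 |           1          
1 | 1 | 0 | 1 |           1          
1 | 1 | 0 | 0 |           1          
1 | 0 | 1 | 1 |           1          
1 | 0 | 1 | 0 |           0          
1 | 0 | 0 | 1 |           0          
1 | 0 | 0 | 0 |           1          
0 | 1 | 1 | 1 |           1          
0 | 1 | 1 | 0 |           1          
0 | 1 | 0 | 1 |           1          
0 | 1 | 0 | 0 |           1          
0 | 0 | 1 | 1 |           0          
0 | 0 | 1 | 0 |           0          
0 | 0 | 0 | 1 |           1          
0 | 0 | 0 | 0 |           1          
The formula is true on 12 of the 16 rows.

12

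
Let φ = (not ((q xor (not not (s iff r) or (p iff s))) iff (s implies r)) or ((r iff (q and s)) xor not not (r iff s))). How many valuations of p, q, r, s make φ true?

11

p | q | r | s || φ
F | F | F | F || F
F | F | F | T || T
F | F | T | F || F
F | F | T | T || T
F | T | F | F || T
F | T | F | T || T
F | T | T | F || T
F | T | T | T || T
T | F | F | F || F
T | F | F | T || T
T | F | T | F || T
T | F | T | T || T
T | T | F | F || T
T | T | F | T || F
T | T | T | F || F
T | T | T | T || T
The formula is true on 11 of the 16 rows.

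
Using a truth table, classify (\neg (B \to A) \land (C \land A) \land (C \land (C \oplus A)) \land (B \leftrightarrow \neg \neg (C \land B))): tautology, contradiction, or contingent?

A  B  C  |  (B \to A)  \neg (B \to A)  (C \land A)  (C \oplus A)  (C \land (C \oplus A))  (C \land B)  \neg (C \land B)  \neg \neg (C \land B)  φ
F  F  F  |      T            F              F            F                  F                  F              T                    F            F
F  F  T  |      T            F              F            T                  T                  F              T                    F            F
F  T  F  |      F            T              F            F                  F                  F              T                    F            F
F  T  T  |      F            T              F            T                  T                  T              F                    T            F
T  F  F  |      T            F              F            T                  F                  F              T                    F            F
T  F  T  |      T            F              T            F                  F                  F              T                    F            F
T  T  F  |      T            F              F            T                  F                  F              T                    F            F
T  T  T  |      T            F              T            F                  F                  T              F                    T            F
Every row is F, so the formula is a contradiction.

contradiction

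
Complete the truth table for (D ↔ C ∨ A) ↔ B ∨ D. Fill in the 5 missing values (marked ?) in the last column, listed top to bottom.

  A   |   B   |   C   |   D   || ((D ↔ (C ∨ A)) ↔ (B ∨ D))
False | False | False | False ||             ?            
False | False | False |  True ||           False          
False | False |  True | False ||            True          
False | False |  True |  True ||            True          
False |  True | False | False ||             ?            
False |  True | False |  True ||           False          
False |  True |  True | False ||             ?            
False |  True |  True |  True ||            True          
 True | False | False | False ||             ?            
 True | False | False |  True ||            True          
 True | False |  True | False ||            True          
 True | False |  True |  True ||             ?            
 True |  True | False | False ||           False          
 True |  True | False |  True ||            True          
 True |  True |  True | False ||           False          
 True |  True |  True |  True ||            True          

False, True, False, True, True

Row A=False, B=False, C=False, D=False: (D ↔ C ∨ A) = True, (B ∨ D) = False, so ((D ↔ (C ∨ A)) ↔ (B ∨ D)) = False.
Row A=False, B=True, C=False, D=False: (D ↔ C ∨ A) = True, (B ∨ D) = True, so ((D ↔ (C ∨ A)) ↔ (B ∨ D)) = True.
Row A=False, B=True, C=True, D=False: (D ↔ C ∨ A) = False, (B ∨ D) = True, so ((D ↔ (C ∨ A)) ↔ (B ∨ D)) = False.
Row A=True, B=False, C=False, D=False: (D ↔ C ∨ A) = False, (B ∨ D) = False, so ((D ↔ (C ∨ A)) ↔ (B ∨ D)) = True.
Row A=True, B=False, C=True, D=True: (D ↔ C ∨ A) = True, (B ∨ D) = True, so ((D ↔ (C ∨ A)) ↔ (B ∨ D)) = True.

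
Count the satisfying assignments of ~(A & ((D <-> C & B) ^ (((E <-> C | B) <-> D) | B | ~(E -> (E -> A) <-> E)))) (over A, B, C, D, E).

A | B | C | D | E || φ
F | F | F | F | F || T
F | F | F | F | T || T
F | F | F | T | F || T
F | F | F | T | T || T
F | F | T | F | F || T
F | F | T | F | T || T
F | F | T | T | F || T
F | F | T | T | T || T
F | T | F | F | F || T
F | T | F | F | T || T
F | T | F | T | F || T
F | T | F | T | T || T
F | T | T | F | F || T
F | T | T | F | T || T
F | T | T | T | F || T
F | T | T | T | T || T
T | F | F | F | F || T
T | F | F | F | T || T
T | F | F | T | F || F
T | F | F | T | T || T
T | F | T | F | F || T
T | F | T | F | T || F
T | F | T | T | F || F
T | F | T | T | T || F
T | T | F | F | F || T
T | T | F | F | T || T
T | T | F | T | F || F
T | T | F | T | T || F
T | T | T | F | F || F
T | T | T | F | T || F
T | T | T | T | F || T
T | T | T | T | T || T
The formula is true on 24 of the 32 rows.

24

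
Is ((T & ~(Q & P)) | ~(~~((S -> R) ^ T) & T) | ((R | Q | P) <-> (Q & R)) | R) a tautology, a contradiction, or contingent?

contingent

  P      Q      R      S      T    |    φ  
 True   True   True   True   True  |   True
 True   True   True   True  False  |   True
 True   True   True  False   True  |   True
 True   True   True  False  False  |   True
 True   True  False   True   True  |  False
 True   True  False   True  False  |   True
 True   True  False  False   True  |   True
 True   True  False  False  False  |   True
 True  False   True   True   True  |   True
 True  False   True   True  False  |   True
 True  False   True  False   True  |   True
 True  False   True  False  False  |   True
 True  False  False   True   True  |   True
 True  False  False   True  False  |   True
 True  False  False  False   True  |   True
 True  False  False  False  False  |   True
False   True   True   True   True  |   True
False   True   True   True  False  |   True
False   True   True  False   True  |   True
False   True   True  False  False  |   True
False   True  False   True   True  |   True
False   True  False   True  False  |   True
False   True  False  False   True  |   True
False   True  False  False  False  |   True
False  False   True   True   True  |   True
False  False   True   True  False  |   True
False  False   True  False   True  |   True
False  False   True  False  False  |   True
False  False  False   True   True  |   True
False  False  False   True  False  |   True
False  False  False  False   True  |   True
False  False  False  False  False  |   True
31 of 32 rows are True, so the formula is contingent.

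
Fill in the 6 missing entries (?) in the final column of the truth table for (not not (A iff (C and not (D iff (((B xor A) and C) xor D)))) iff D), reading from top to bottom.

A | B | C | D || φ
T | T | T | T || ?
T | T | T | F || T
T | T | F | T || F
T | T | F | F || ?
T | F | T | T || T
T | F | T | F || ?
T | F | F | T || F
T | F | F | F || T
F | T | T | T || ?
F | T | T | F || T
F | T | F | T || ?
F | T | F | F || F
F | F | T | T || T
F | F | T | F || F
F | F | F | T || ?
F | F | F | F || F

Row A=T, B=T, C=T, D=T: not not (A iff (C and not (D iff (((B xor A) and C) xor D)))) = F, so the formula = F.
Row A=T, B=T, C=F, D=F: not not (A iff (C and not (D iff (((B xor A) and C) xor D)))) = F, so the formula = T.
Row A=T, B=F, C=T, D=F: not not (A iff (C and not (D iff (((B xor A) and C) xor D)))) = T, so the formula = F.
Row A=F, B=T, C=T, D=T: not not (A iff (C and not (D iff (((B xor A) and C) xor D)))) = F, so the formula = F.
Row A=F, B=T, C=F, D=T: not not (A iff (C and not (D iff (((B xor A) and C) xor D)))) = T, so the formula = T.
Row A=F, B=F, C=F, D=T: not not (A iff (C and not (D iff (((B xor A) and C) xor D)))) = T, so the formula = T.

F, T, F, F, T, T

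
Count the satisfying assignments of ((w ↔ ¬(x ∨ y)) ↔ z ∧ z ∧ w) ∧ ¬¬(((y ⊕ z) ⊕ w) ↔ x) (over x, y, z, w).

4

x | y | z | w || φ
1 | 1 | 1 | 1 || 0
1 | 1 | 1 | 0 || 0
1 | 1 | 0 | 1 || 0
1 | 1 | 0 | 0 || 0
1 | 0 | 1 | 1 || 0
1 | 0 | 1 | 0 || 0
1 | 0 | 0 | 1 || 1
1 | 0 | 0 | 0 || 0
0 | 1 | 1 | 1 || 0
0 | 1 | 1 | 0 || 0
0 | 1 | 0 | 1 || 1
0 | 1 | 0 | 0 || 0
0 | 0 | 1 | 1 || 1
0 | 0 | 1 | 0 || 0
0 | 0 | 0 | 1 || 0
0 | 0 | 0 | 0 || 1
The formula is true on 4 of the 16 rows.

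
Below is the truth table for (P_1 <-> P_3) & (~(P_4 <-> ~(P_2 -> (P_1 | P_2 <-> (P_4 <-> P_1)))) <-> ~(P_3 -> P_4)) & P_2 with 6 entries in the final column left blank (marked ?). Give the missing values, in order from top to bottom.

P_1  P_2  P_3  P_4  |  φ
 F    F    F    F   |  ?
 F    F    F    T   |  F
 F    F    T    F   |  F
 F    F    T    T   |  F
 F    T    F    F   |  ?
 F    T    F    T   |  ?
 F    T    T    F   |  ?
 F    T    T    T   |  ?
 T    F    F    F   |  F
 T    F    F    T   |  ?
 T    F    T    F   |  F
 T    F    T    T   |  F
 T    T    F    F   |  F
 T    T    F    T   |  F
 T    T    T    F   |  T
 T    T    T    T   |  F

F, T, T, F, F, F

Row P_1=F, P_2=F, P_3=F, P_4=F: (P_1 <-> P_3) = T, (~(P_4 <-> ~(P_2 -> (P_1 | P_2 <-> (P_4 <-> P_1)))) <-> ~(P_3 -> P_4)) = T, so the formula = F.
Row P_1=F, P_2=T, P_3=F, P_4=F: (P_1 <-> P_3) = T, (~(P_4 <-> ~(P_2 -> (P_1 | P_2 <-> (P_4 <-> P_1)))) <-> ~(P_3 -> P_4)) = T, so the formula = T.
Row P_1=F, P_2=T, P_3=F, P_4=T: (P_1 <-> P_3) = T, (~(P_4 <-> ~(P_2 -> (P_1 | P_2 <-> (P_4 <-> P_1)))) <-> ~(P_3 -> P_4)) = T, so the formula = T.
Row P_1=F, P_2=T, P_3=T, P_4=F: (P_1 <-> P_3) = F, (~(P_4 <-> ~(P_2 -> (P_1 | P_2 <-> (P_4 <-> P_1)))) <-> ~(P_3 -> P_4)) = F, so the formula = F.
Row P_1=F, P_2=T, P_3=T, P_4=T: (P_1 <-> P_3) = F, (~(P_4 <-> ~(P_2 -> (P_1 | P_2 <-> (P_4 <-> P_1)))) <-> ~(P_3 -> P_4)) = T, so the formula = F.
Row P_1=T, P_2=F, P_3=F, P_4=T: (P_1 <-> P_3) = F, (~(P_4 <-> ~(P_2 -> (P_1 | P_2 <-> (P_4 <-> P_1)))) <-> ~(P_3 -> P_4)) = F, so the formula = F.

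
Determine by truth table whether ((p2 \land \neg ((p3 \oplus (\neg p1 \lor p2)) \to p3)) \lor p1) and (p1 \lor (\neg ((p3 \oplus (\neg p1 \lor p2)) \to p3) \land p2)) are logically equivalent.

equivalent

p1  p2  p3  |  φ  ψ
T   T   T   |  T  T
T   T   F   |  T  T
T   F   T   |  T  T
T   F   F   |  T  T
F   T   T   |  F  F
F   T   F   |  T  T
F   F   T   |  F  F
F   F   F   |  F  F
The columns for φ and ψ agree on every row, so they are logically equivalent.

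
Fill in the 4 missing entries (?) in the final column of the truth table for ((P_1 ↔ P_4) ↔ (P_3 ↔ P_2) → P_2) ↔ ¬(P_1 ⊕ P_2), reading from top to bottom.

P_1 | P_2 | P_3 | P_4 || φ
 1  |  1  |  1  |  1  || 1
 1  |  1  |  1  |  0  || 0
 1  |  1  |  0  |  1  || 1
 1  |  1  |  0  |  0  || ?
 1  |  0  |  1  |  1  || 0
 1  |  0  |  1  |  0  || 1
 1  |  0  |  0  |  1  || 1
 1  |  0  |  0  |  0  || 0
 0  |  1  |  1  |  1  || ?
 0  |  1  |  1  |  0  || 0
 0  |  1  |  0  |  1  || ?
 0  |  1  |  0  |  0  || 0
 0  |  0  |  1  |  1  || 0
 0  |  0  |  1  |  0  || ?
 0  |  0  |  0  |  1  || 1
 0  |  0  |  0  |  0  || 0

0, 1, 1, 1

Row P_1=1, P_2=1, P_3=0, P_4=0: ((P_1 ↔ P_4) ↔ (P_3 ↔ P_2) → P_2) = 0, ¬(P_1 ⊕ P_2) = 1, so the formula = 0.
Row P_1=0, P_2=1, P_3=1, P_4=1: ((P_1 ↔ P_4) ↔ (P_3 ↔ P_2) → P_2) = 0, ¬(P_1 ⊕ P_2) = 0, so the formula = 1.
Row P_1=0, P_2=1, P_3=0, P_4=1: ((P_1 ↔ P_4) ↔ (P_3 ↔ P_2) → P_2) = 0, ¬(P_1 ⊕ P_2) = 0, so the formula = 1.
Row P_1=0, P_2=0, P_3=1, P_4=0: ((P_1 ↔ P_4) ↔ (P_3 ↔ P_2) → P_2) = 1, ¬(P_1 ⊕ P_2) = 1, so the formula = 1.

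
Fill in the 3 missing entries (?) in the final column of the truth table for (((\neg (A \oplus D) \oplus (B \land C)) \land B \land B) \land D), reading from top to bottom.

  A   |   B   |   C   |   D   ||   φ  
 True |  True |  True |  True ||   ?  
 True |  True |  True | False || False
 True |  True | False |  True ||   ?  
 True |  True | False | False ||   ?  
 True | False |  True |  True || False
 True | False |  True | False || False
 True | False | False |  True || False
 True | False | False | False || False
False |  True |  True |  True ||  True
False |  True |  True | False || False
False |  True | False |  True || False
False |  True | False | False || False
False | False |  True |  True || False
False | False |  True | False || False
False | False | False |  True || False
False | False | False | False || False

False, True, False

Row A=True, B=True, C=True, D=True: ((\neg (A \oplus D) \oplus (B \land C)) \land B \land B) = False, so the formula = False.
Row A=True, B=True, C=False, D=True: ((\neg (A \oplus D) \oplus (B \land C)) \land B \land B) = True, so the formula = True.
Row A=True, B=True, C=False, D=False: ((\neg (A \oplus D) \oplus (B \land C)) \land B \land B) = False, so the formula = False.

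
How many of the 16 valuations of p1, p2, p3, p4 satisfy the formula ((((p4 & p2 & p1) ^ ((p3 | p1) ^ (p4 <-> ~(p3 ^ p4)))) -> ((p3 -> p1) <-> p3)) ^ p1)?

p1  p2  p3  p4     (p4 & p2 & p1)  (p3 | p1)  (p3 ^ p4)  ~(p3 ^ p4)  (p4 <-> ~(p3 ^ p4))  (p3 -> p1)  ((p3 -> p1) <-> p3)  φ
0   0   0   0            0             0          0          1                0               1                0           1
0   0   0   1            0             0          1          0                0               1                0           1
0   0   1   0            0             1          1          0                1               0                0           1
0   0   1   1            0             1          0          1                1               0                0           1
0   1   0   0            0             0          0          1                0               1                0           1
0   1   0   1            0             0          1          0                0               1                0           1
0   1   1   0            0             1          1          0                1               0                0           1
0   1   1   1            0             1          0          1                1               0                0           1
1   0   0   0            0             1          0          1                0               1                0           1
1   0   0   1            0             1          1          0                0               1                0           1
1   0   1   0            0             1          1          0                1               1                1           0
1   0   1   1            0             1          0          1                1               1                1           0
1   1   0   0            0             1          0          1                0               1                0           1
1   1   0   1            1             1          1          0                0               1                0           0
1   1   1   0            0             1          1          0                1               1                1           0
1   1   1   1            1             1          0          1                1               1                1           0
The formula is true on 11 of the 16 rows.

11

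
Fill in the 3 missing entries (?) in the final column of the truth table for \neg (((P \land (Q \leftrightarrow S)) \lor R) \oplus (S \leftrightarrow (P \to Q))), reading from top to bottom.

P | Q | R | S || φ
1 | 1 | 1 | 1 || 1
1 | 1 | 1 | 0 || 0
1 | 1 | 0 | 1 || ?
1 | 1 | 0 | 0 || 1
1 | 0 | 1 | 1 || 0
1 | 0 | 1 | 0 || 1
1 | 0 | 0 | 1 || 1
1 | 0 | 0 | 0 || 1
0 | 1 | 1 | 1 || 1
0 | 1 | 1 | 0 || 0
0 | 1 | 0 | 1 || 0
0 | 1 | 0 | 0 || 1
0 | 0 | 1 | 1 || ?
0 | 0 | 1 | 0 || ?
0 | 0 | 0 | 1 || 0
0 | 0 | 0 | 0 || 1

1, 1, 0

Row P=1, Q=1, R=0, S=1: ((P \land (Q \leftrightarrow S)) \lor R) = 1, (S \leftrightarrow (P \to Q)) = 1, (((P \land (Q \leftrightarrow S)) \lor R) \oplus (S \leftrightarrow (P \to Q))) = 0, so the formula = 1.
Row P=0, Q=0, R=1, S=1: ((P \land (Q \leftrightarrow S)) \lor R) = 1, (S \leftrightarrow (P \to Q)) = 1, (((P \land (Q \leftrightarrow S)) \lor R) \oplus (S \leftrightarrow (P \to Q))) = 0, so the formula = 1.
Row P=0, Q=0, R=1, S=0: ((P \land (Q \leftrightarrow S)) \lor R) = 1, (S \leftrightarrow (P \to Q)) = 0, (((P \land (Q \leftrightarrow S)) \lor R) \oplus (S \leftrightarrow (P \to Q))) = 1, so the formula = 0.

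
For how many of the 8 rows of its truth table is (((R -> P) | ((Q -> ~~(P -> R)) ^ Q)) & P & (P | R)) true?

4

P  Q  R     (R -> P)  (P -> R)  ~(P -> R)  ~~(P -> R)  (Q -> ~~(P -> R))  ((Q -> ~~(P -> R)) ^ Q)  (P | R)  φ
1  1  1        1         1          0          1               1                     0                1     1
1  1  0        1         0          1          0               0                     1                1     1
1  0  1        1         1          0          1               1                     1                1     1
1  0  0        1         0          1          0               1                     1                1     1
0  1  1        0         1          0          1               1                     0                1     0
0  1  0        1         1          0          1               1                     0                0     0
0  0  1        0         1          0          1               1                     1                1     0
0  0  0        1         1          0          1               1                     1                0     0
The formula is true on 4 of the 8 rows.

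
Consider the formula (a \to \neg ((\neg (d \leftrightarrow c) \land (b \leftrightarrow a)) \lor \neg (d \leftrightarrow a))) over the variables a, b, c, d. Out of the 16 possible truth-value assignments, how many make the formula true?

a | b | c | d || (d \leftrightarrow c) | \neg (d \leftrightarrow c) | (b \leftrightarrow a) | (d \leftrightarrow a) | \neg (d \leftrightarrow a) | φ
0 | 0 | 0 | 0 ||           1           |             0              |           1           |           1           |             0              | 1
0 | 0 | 0 | 1 ||           0           |             1              |           1           |           0           |             1              | 1
0 | 0 | 1 | 0 ||           0           |             1              |           1           |           1           |             0              | 1
0 | 0 | 1 | 1 ||           1           |             0              |           1           |           0           |             1              | 1
0 | 1 | 0 | 0 ||           1           |             0              |           0           |           1           |             0              | 1
0 | 1 | 0 | 1 ||           0           |             1              |           0           |           0           |             1              | 1
0 | 1 | 1 | 0 ||           0           |             1              |           0           |           1           |             0              | 1
0 | 1 | 1 | 1 ||           1           |             0              |           0           |           0           |             1              | 1
1 | 0 | 0 | 0 ||           1           |             0              |           0           |           0           |             1              | 0
1 | 0 | 0 | 1 ||           0           |             1              |           0           |           1           |             0              | 1
1 | 0 | 1 | 0 ||           0           |             1              |           0           |           0           |             1              | 0
1 | 0 | 1 | 1 ||           1           |             0              |           0           |           1           |             0              | 1
1 | 1 | 0 | 0 ||           1           |             0              |           1           |           0           |             1              | 0
1 | 1 | 0 | 1 ||           0           |             1              |           1           |           1           |             0              | 0
1 | 1 | 1 | 0 ||           0           |             1              |           1           |           0           |             1              | 0
1 | 1 | 1 | 1 ||           1           |             0              |           1           |           1           |             0              | 1
The formula is true on 11 of the 16 rows.

11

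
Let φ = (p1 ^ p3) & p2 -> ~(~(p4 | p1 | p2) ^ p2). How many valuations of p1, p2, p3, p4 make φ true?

12

p1  p2  p3  p4     (p1 ^ p3)  ((p1 ^ p3) & p2)  (p4 | p1 | p2)  ~(p4 | p1 | p2)  (~(p4 | p1 | p2) ^ p2)  ~(~(p4 | p1 | p2) ^ p2)  φ
1   1   1   1          0             0                1                0                   1                        0             1
1   1   1   0          0             0                1                0                   1                        0             1
1   1   0   1          1             1                1                0                   1                        0             0
1   1   0   0          1             1                1                0                   1                        0             0
1   0   1   1          0             0                1                0                   0                        1             1
1   0   1   0          0             0                1                0                   0                        1             1
1   0   0   1          1             0                1                0                   0                        1             1
1   0   0   0          1             0                1                0                   0                        1             1
0   1   1   1          1             1                1                0                   1                        0             0
0   1   1   0          1             1                1                0                   1                        0             0
0   1   0   1          0             0                1                0                   1                        0             1
0   1   0   0          0             0                1                0                   1                        0             1
0   0   1   1          1             0                1                0                   0                        1             1
0   0   1   0          1             0                0                1                   1                        0             1
0   0   0   1          0             0                1                0                   0                        1             1
0   0   0   0          0             0                0                1                   1                        0             1
The formula is true on 12 of the 16 rows.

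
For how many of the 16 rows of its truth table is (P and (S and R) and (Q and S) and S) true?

1

  P   |   Q   |   R   |   S   || (S and R) | (Q and S) |   φ  
False | False | False | False ||   False   |   False   | False
False | False | False |  True ||   False   |   False   | False
False | False |  True | False ||   False   |   False   | False
False | False |  True |  True ||    True   |   False   | False
False |  True | False | False ||   False   |   False   | False
False |  True | False |  True ||   False   |    True   | False
False |  True |  True | False ||   False   |   False   | False
False |  True |  True |  True ||    True   |    True   | False
 True | False | False | False ||   False   |   False   | False
 True | False | False |  True ||   False   |   False   | False
 True | False |  True | False ||   False   |   False   | False
 True | False |  True |  True ||    True   |   False   | False
 True |  True | False | False ||   False   |   False   | False
 True |  True | False |  True ||   False   |    True   | False
 True |  True |  True | False ||   False   |   False   | False
 True |  True |  True |  True ||    True   |    True   |  True
The formula is true on 1 of the 16 rows.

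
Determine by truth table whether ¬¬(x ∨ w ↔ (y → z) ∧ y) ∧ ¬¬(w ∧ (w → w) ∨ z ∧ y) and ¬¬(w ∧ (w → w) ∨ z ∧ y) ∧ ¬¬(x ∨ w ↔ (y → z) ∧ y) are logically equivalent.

  x      y      z      w    |    φ      ψ  
 True   True   True   True  |   True   True
 True   True   True  False  |   True   True
 True   True  False   True  |  False  False
 True   True  False  False  |  False  False
 True  False   True   True  |  False  False
 True  False   True  False  |  False  False
 True  False  False   True  |  False  False
 True  False  False  False  |  False  False
False   True   True   True  |   True   True
False   True   True  False  |  False  False
False   True  False   True  |  False  False
False   True  False  False  |  False  False
False  False   True   True  |  False  False
False  False   True  False  |  False  False
False  False  False   True  |  False  False
False  False  False  False  |  False  False
The columns for φ and ψ agree on every row, so they are logically equivalent.

equivalent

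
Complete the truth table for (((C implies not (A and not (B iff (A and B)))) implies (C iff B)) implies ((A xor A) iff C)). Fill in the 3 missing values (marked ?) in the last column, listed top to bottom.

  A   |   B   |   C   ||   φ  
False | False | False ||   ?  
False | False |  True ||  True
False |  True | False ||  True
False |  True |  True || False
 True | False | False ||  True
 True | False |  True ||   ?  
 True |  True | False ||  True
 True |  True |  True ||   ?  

True, True, False

Row A=False, B=False, C=False: ((C implies not (A and not (B iff (A and B)))) implies (C iff B)) = True, ((A xor A) iff C) = True, so the formula = True.
Row A=True, B=False, C=True: ((C implies not (A and not (B iff (A and B)))) implies (C iff B)) = False, ((A xor A) iff C) = False, so the formula = True.
Row A=True, B=True, C=True: ((C implies not (A and not (B iff (A and B)))) implies (C iff B)) = True, ((A xor A) iff C) = False, so the formula = False.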